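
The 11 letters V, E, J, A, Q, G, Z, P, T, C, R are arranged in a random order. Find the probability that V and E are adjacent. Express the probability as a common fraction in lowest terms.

2/11

There are 11! = 39916800 arrangements.
Treat V and E as a block: 10! arrangements of the blocks × 2 orders within the block = 2·3628800 = 7257600.
Probability = 7257600/39916800 = 2/11.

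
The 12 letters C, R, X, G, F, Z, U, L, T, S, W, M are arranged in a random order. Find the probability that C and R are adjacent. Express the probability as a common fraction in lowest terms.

There are 12! = 479001600 arrangements.
Treat C and R as a block: 11! arrangements of the blocks × 2 orders within the block = 2·39916800 = 79833600.
Probability = 79833600/479001600 = 1/6.

1/6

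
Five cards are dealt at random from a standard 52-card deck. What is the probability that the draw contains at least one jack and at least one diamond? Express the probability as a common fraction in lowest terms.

229297/866320

There are C(52,5) = 2598960 possible draws.
By inclusion-exclusion on the complements, draws missing all jacks or all diamonds: C(48,5) + C(39,5) − C(36,5) = 1712304 + 575757 − 376992 = 1911069.
So draws with at least one of each: 2598960 − 1911069 = 687891, probability 687891/2598960 = 229297/866320.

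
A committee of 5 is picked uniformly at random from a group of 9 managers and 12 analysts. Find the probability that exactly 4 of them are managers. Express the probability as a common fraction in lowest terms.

There are C(21,5) = 20349 ways to choose 5 from 21.
Selections with exactly 4 managers: choose 4 of the 9 managers and 1 of the 12 analysts, C(9,4)·C(12,1) = 126·12 = 1512.
Probability = 1512/20349 = 24/323.

24/323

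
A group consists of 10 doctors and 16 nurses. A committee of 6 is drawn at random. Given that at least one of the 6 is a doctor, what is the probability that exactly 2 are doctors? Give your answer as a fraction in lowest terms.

150/407

Work in counts. Selections with at least one doctor: C(26,6) − C(16,6) = 230230 − 8008 = 222222.
Of those, selections where exactly 2 are doctors: C(10,2)·C(16,4) = 45·1820 = 81900.
Conditional probability = 81900/222222 = 150/407.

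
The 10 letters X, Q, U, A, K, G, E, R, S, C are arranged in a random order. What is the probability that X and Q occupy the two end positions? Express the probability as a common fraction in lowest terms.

There are 10! = 3628800 arrangements.
Place X and Q at the ends in 2 ways, arrange the remaining 8 in 8! = 40320 ways: 2·40320 = 80640.
Probability = 80640/3628800 = 1/45.

1/45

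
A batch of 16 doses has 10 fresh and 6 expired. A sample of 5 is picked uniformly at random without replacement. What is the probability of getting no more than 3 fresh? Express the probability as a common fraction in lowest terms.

Total selections: C(16,5) = 4368.
Count the complement (more than 3 fresh): C(10,4)·C(6,1) + C(10,5)·C(6,0) = 1260 + 252 = 1512.
Probability = 1 − 1512/4368 = 2856/4368 = 17/26.

17/26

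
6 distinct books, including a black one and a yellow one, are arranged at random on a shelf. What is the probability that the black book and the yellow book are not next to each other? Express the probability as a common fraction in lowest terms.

There are 6! = 720 arrangements.
Arrangements with the black book and the yellow book adjacent: 2·5! = 240.
So not adjacent: 720 − 240 = 480, probability 480/720 = 2/3.

2/3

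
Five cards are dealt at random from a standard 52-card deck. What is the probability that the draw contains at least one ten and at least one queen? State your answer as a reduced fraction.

There are C(52,5) = 2598960 possible draws.
By inclusion-exclusion on the complements, draws missing all tens or all queens: C(48,5) + C(48,5) − C(44,5) = 1712304 + 1712304 − 1086008 = 2338600.
So draws with at least one of each: 2598960 − 2338600 = 260360, probability 260360/2598960 = 6509/64974.

6509/64974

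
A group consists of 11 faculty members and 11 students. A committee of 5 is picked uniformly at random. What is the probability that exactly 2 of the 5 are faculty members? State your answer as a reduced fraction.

There are C(22,5) = 26334 ways to choose 5 from 22.
Selections with exactly 2 faculty members: choose 2 of the 11 faculty members and 3 of the 11 students, C(11,2)·C(11,3) = 55·165 = 9075.
Probability = 9075/26334 = 275/798.

275/798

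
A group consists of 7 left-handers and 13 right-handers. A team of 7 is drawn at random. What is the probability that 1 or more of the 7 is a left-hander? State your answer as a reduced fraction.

There are C(20,7) = 77520 ways to choose the 7.
The complement is all 7 are right-handers: C(13,7) = 1716.
Probability = 1 − 1716/77520 = 75804/77520 = 6317/6460.

6317/6460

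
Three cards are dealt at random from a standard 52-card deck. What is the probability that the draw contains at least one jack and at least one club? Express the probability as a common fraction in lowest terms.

There are C(52,3) = 22100 possible draws.
By inclusion-exclusion on the complements, draws missing all jacks or all clubs: C(48,3) + C(39,3) − C(36,3) = 17296 + 9139 − 7140 = 19295.
So draws with at least one of each: 22100 − 19295 = 2805, probability 2805/22100 = 33/260.

33/260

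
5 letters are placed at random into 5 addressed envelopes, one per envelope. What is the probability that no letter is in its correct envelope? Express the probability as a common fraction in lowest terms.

11/30

There are 5! = 120 assignments.
By inclusion-exclusion, assignments with no fixed points: C(5,0)·5! − C(5,1)·4! + C(5,2)·3! − C(5,3)·2! + C(5,4)·1! − C(5,5)·0! = 44.
Probability = 44/120 = 11/30.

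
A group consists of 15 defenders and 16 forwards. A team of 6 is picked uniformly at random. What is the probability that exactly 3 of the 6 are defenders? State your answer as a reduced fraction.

The sample space is all 6-subsets of the 31: C(31,6) = 736281.
Selections with exactly 3 defenders: choose 3 of the 15 defenders and 3 of the 16 forwards, C(15,3)·C(16,3) = 455·560 = 254800.
Probability = 254800/736281 = 2800/8091.

2800/8091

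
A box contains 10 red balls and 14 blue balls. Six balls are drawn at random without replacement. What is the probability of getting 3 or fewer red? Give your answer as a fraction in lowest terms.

Total selections: C(24,6) = 134596.
Count the complement (more than 3 red): C(10,4)·C(14,2) + C(10,5)·C(14,1) + C(10,6)·C(14,0) = 19110 + 3528 + 210 = 22848.
Probability = 1 − 22848/134596 = 111748/134596 = 3991/4807.

3991/4807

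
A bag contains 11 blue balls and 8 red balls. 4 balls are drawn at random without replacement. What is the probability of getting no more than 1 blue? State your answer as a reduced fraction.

There are C(19,4) = 3876 ways to choose the 4.
Favorable selections (no more than 1 blue): C(11,0)·C(8,4) + C(11,1)·C(8,3) = 70 + 616 = 686.
Probability = 686/3876 = 343/1938.

343/1938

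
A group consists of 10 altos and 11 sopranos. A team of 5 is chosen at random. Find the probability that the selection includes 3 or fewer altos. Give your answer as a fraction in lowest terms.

Total selections: C(21,5) = 20349.
Count the complement (more than 3 altos): C(10,4)·C(11,1) + C(10,5)·C(11,0) = 2310 + 252 = 2562.
Probability = 1 − 2562/20349 = 17787/20349 = 847/969.

847/969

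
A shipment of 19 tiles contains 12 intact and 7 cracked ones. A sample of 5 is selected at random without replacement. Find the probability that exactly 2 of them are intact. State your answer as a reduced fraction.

The sample space is all 5-subsets of the 19: C(19,5) = 11628.
Selections with exactly 2 intact: choose 2 of the 12 intact and 3 of the 7 cracked, C(12,2)·C(7,3) = 66·35 = 2310.
Probability = 2310/11628 = 385/1938.

385/1938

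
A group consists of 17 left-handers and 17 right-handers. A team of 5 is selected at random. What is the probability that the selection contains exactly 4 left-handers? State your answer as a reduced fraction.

Total number of selections: C(34,5) = 278256.
Selections with exactly 4 left-handers: choose 4 of the 17 left-handers and 1 of the 17 right-handers, C(17,4)·C(17,1) = 2380·17 = 40460.
Probability = 40460/278256 = 595/4092.

595/4092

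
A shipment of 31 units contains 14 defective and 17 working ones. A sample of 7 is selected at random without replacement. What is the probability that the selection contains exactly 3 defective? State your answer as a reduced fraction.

Total number of selections: C(31,7) = 2629575.
Selections with exactly 3 defective: choose 3 of the 14 defective and 4 of the 17 working, C(14,3)·C(17,4) = 364·2380 = 866320.
Probability = 866320/2629575 = 13328/40455.

13328/40455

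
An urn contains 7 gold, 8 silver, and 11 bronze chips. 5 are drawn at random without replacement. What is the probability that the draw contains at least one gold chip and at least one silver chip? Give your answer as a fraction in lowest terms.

There are C(26,5) = 65780 possible draws.
By inclusion-exclusion on the complements, draws missing all gold or all silver: C(19,5) + C(18,5) − C(11,5) = 11628 + 8568 − 462 = 19734.
So draws with at least one of each: 65780 − 19734 = 46046, probability 46046/65780 = 7/10.

7/10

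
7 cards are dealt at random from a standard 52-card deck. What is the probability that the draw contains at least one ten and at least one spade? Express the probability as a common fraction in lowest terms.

There are C(52,7) = 133784560 possible draws.
By inclusion-exclusion on the complements, draws missing all tens or all spades: C(48,7) + C(39,7) − C(36,7) = 73629072 + 15380937 − 8347680 = 80662329.
So draws with at least one of each: 133784560 − 80662329 = 53122231, probability 53122231/133784560.

53122231/133784560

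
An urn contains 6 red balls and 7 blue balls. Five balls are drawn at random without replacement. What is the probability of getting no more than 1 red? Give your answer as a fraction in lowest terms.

7/39

Total selections: C(13,5) = 1287.
Favorable selections (no more than 1 red): C(6,0)·C(7,5) + C(6,1)·C(7,4) = 21 + 210 = 231.
Probability = 231/1287 = 7/39.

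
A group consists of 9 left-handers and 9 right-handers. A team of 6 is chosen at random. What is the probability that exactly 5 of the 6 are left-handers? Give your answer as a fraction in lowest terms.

27/442

There are C(18,6) = 18564 ways to choose 6 from 18.
Selections with exactly 5 left-handers: choose 5 of the 9 left-handers and 1 of the 9 right-handers, C(9,5)·C(9,1) = 126·9 = 1134.
Probability = 1134/18564 = 27/442.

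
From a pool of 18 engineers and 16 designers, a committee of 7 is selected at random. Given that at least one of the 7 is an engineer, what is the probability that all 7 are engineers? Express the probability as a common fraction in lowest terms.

Work in counts. Selections with at least one engineer: C(34,7) − C(16,7) = 5379616 − 11440 = 5368176.
Of those, selections where all 7 are engineers: C(18,7) = 31824.
Conditional probability = 31824/5368176 = 221/37279.

221/37279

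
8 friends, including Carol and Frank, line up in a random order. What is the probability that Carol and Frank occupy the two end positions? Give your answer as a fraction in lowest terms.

1/28

There are 8! = 40320 arrangements.
Place Carol and Frank at the ends in 2 ways, arrange the remaining 6 in 6! = 720 ways: 2·720 = 1440.
Probability = 1440/40320 = 1/28.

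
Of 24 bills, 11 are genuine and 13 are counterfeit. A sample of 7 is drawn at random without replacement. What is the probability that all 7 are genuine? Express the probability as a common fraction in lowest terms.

There are C(24,7) = 346104 possible selections.
Selections with all genuine: C(11,7) = 330.
Probability = 330/346104 = 5/5244.

5/5244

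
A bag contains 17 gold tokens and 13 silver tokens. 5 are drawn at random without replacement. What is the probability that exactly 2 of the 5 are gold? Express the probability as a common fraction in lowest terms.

The sample space is all 5-subsets of the 30: C(30,5) = 142506.
Selections with exactly 2 gold: choose 2 of the 17 gold and 3 of the 13 silver, C(17,2)·C(13,3) = 136·286 = 38896.
Probability = 38896/142506 = 1496/5481.

1496/5481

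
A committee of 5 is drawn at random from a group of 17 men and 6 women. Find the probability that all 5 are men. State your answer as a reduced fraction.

884/4807

There are C(23,5) = 33649 possible selections.
Selections with all men: C(17,5) = 6188.
Probability = 6188/33649 = 884/4807.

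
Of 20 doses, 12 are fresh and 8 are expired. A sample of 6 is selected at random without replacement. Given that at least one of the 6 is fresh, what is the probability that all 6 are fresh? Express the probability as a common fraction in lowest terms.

231/9683

Work in counts. Selections with at least one fresh: C(20,6) − C(8,6) = 38760 − 28 = 38732.
Of those, selections where all 6 are fresh: C(12,6) = 924.
Conditional probability = 924/38732 = 231/9683.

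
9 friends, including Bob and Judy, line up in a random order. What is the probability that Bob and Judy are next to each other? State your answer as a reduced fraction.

2/9

There are 9! = 362880 arrangements.
Treat Bob and Judy as a block: 8! arrangements of the blocks × 2 orders within the block = 2·40320 = 80640.
Probability = 80640/362880 = 2/9.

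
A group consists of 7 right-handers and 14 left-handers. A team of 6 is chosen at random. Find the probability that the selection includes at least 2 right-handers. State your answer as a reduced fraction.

Total selections: C(21,6) = 54264.
Count the complement (fewer than 2 right-handers): C(7,0)·C(14,6) + C(7,1)·C(14,5) = 3003 + 14014 = 17017.
Probability = 1 − 17017/54264 = 37247/54264 = 313/456.

313/456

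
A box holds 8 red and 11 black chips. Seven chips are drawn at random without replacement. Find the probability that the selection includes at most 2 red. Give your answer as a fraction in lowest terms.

Total selections: C(19,7) = 50388.
Favorable selections (at most 2 red): C(8,0)·C(11,7) + C(8,1)·C(11,6) + C(8,2)·C(11,5) = 330 + 3696 + 12936 = 16962.
Probability = 16962/50388 = 2827/8398.

2827/8398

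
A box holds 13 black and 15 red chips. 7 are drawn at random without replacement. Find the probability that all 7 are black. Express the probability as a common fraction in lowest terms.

1/690

There are C(28,7) = 1184040 possible selections.
Selections with all black: C(13,7) = 1716.
Probability = 1716/1184040 = 1/690.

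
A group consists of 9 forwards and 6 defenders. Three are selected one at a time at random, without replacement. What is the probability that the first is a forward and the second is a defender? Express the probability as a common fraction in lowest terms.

Multiply the conditional probabilities at each draw: 9/15 · 6/14 = 54/210 = 9/35.

9/35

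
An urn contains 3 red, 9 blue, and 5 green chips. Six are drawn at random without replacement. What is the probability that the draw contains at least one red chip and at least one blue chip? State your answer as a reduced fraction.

1335/1768

There are C(17,6) = 12376 possible draws.
By inclusion-exclusion on the complements, draws missing all red or all blue: C(14,6) + C(8,6) − C(5,6) = 3003 + 28 − 0 = 3031.
So draws with at least one of each: 12376 − 3031 = 9345, probability 9345/12376 = 1335/1768.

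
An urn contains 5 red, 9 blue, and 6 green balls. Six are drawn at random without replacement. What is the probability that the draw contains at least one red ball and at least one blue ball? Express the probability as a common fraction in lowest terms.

There are C(20,6) = 38760 possible draws.
By inclusion-exclusion on the complements, draws missing all red or all blue: C(15,6) + C(11,6) − C(6,6) = 5005 + 462 − 1 = 5466.
So draws with at least one of each: 38760 − 5466 = 33294, probability 33294/38760 = 5549/6460.

5549/6460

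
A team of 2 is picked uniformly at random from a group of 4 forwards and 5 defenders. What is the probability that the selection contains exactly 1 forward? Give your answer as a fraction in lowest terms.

5/9

There are C(9,2) = 36 ways to choose 2 from 9.
Selections with exactly 1 forward: choose 1 of the 4 forwards and 1 of the 5 defenders, C(4,1)·C(5,1) = 4·5 = 20.
Probability = 20/36 = 5/9.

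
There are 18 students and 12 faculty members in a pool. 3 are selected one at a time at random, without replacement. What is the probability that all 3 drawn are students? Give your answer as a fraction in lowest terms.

Multiply the conditional probabilities at each draw: 18/30 · 17/29 · 16/28 = 4896/24360 = 204/1015.

204/1015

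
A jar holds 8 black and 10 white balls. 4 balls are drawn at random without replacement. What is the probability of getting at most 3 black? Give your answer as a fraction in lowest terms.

299/306

Total selections: C(18,4) = 3060.
The complement is exactly 4 black: C(8,4)·C(10,0) = 70.
Probability = 1 − 70/3060 = 2990/3060 = 299/306.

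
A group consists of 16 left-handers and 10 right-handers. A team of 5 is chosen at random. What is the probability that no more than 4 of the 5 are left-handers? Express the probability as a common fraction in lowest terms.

There are C(26,5) = 65780 ways to choose the 5.
The complement is exactly 5 left-handers: C(16,5)·C(10,0) = 4368.
Probability = 1 − 4368/65780 = 61412/65780 = 1181/1265.

1181/1265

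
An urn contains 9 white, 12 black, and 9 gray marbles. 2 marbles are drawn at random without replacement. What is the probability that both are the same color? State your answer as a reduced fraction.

46/145

There are C(30,2) = 435 ways to draw 2 marbles.
All same color: C(9,2) + C(12,2) + C(9,2) = 36 + 66 + 36 = 138.
Probability = 138/435 = 46/145.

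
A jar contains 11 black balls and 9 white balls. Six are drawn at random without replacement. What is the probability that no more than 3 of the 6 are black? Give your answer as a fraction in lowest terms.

371/646

There are C(20,6) = 38760 ways to choose the 6.
Count the complement (more than 3 black): C(11,4)·C(9,2) + C(11,5)·C(9,1) + C(11,6)·C(9,0) = 11880 + 4158 + 462 = 16500.
Probability = 1 − 16500/38760 = 22260/38760 = 371/646.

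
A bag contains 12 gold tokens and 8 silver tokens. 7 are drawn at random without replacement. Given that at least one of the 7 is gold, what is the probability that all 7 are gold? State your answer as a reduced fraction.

Work in counts. Selections with at least one gold: C(20,7) − C(8,7) = 77520 − 8 = 77512.
Of those, selections where all 7 are gold: C(12,7) = 792.
Conditional probability = 792/77512 = 99/9689.

99/9689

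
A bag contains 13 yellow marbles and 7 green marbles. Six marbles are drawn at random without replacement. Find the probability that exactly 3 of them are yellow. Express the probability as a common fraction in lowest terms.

The sample space is all 6-subsets of the 20: C(20,6) = 38760.
Selections with exactly 3 yellow: choose 3 of the 13 yellow and 3 of the 7 green, C(13,3)·C(7,3) = 286·35 = 10010.
Probability = 10010/38760 = 1001/3876.

1001/3876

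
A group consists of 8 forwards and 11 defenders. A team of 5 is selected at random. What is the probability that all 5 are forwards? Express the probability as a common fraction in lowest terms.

14/2907

There are C(19,5) = 11628 possible selections.
Selections with all forwards: C(8,5) = 56.
Probability = 56/11628 = 14/2907.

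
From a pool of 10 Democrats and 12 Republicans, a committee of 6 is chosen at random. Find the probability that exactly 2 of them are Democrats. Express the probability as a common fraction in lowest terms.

675/2261

The sample space is all 6-subsets of the 22: C(22,6) = 74613.
Selections with exactly 2 Democrats: choose 2 of the 10 Democrats and 4 of the 12 Republicans, C(10,2)·C(12,4) = 45·495 = 22275.
Probability = 22275/74613 = 675/2261.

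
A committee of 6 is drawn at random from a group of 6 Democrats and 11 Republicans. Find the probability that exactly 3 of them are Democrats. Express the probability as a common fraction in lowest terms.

825/3094

There are C(17,6) = 12376 ways to choose 6 from 17.
Selections with exactly 3 Democrats: choose 3 of the 6 Democrats and 3 of the 11 Republicans, C(6,3)·C(11,3) = 20·165 = 3300.
Probability = 3300/12376 = 825/3094.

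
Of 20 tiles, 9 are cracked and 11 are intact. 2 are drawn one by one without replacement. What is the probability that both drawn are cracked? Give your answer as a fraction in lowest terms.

Multiply the conditional probabilities at each draw: 9/20 · 8/19 = 72/380 = 18/95.

18/95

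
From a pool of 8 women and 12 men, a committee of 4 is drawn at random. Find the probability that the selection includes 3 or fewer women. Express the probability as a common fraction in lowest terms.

Total selections: C(20,4) = 4845.
Favorable selections (3 or fewer women): C(8,0)·C(12,4) + C(8,1)·C(12,3) + C(8,2)·C(12,2) + C(8,3)·C(12,1) = 495 + 1760 + 1848 + 672 = 4775.
Probability = 4775/4845 = 955/969.

955/969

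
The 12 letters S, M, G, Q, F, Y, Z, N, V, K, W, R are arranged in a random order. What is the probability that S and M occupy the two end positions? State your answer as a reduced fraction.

1/66

There are 12! = 479001600 arrangements.
Place S and M at the ends in 2 ways, arrange the remaining 10 in 10! = 3628800 ways: 2·3628800 = 7257600.
Probability = 7257600/479001600 = 1/66.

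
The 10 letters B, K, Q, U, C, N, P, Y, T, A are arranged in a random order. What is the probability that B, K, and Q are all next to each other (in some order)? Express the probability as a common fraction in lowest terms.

There are 10! = 3628800 arrangements.
Treat the three as one block: 8! placements × 3! orders within the block = 40320·6 = 241920.
Probability = 241920/3628800 = 1/15.

1/15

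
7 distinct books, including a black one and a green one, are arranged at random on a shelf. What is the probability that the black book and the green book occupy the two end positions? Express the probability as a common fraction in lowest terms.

1/21

There are 7! = 5040 arrangements.
Place the black book and the green book at the ends in 2 ways, arrange the remaining 5 in 5! = 120 ways: 2·120 = 240.
Probability = 240/5040 = 1/21.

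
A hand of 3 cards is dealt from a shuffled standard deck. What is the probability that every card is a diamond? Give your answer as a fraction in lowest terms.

There are C(52,3) = 22100 possible 3-card hands.
Hands that are all diamonds: C(13,3) = 286.
Probability = 286/22100 = 11/850.

11/850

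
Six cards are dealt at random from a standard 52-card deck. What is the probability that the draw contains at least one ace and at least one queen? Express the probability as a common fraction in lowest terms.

718637/5089630

There are C(52,6) = 20358520 possible draws.
By inclusion-exclusion on the complements, draws missing all aces or all queens: C(48,6) + C(48,6) − C(44,6) = 12271512 + 12271512 − 7059052 = 17483972.
So draws with at least one of each: 20358520 − 17483972 = 2874548, probability 2874548/20358520 = 718637/5089630.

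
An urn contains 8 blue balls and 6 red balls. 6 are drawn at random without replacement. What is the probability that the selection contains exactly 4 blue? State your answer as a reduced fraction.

The sample space is all 6-subsets of the 14: C(14,6) = 3003.
Selections with exactly 4 blue: choose 4 of the 8 blue and 2 of the 6 red, C(8,4)·C(6,2) = 70·15 = 1050.
Probability = 1050/3003 = 50/143.

50/143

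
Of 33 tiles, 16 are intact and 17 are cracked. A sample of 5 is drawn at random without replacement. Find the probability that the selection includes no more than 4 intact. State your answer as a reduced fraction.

Total selections: C(33,5) = 237336.
The complement is exactly 5 intact: C(16,5)·C(17,0) = 4368.
Probability = 1 − 4368/237336 = 232968/237336 = 9707/9889.

9707/9889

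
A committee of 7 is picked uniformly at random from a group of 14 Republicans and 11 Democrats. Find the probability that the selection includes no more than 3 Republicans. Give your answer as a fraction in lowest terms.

768/2185

Total selections: C(25,7) = 480700.
Favorable selections (no more than 3 Republicans): C(14,0)·C(11,7) + C(14,1)·C(11,6) + C(14,2)·C(11,5) + C(14,3)·C(11,4) = 330 + 6468 + 42042 + 120120 = 168960.
Probability = 168960/480700 = 768/2185.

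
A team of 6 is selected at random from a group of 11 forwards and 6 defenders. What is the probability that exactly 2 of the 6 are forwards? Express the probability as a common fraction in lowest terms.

The sample space is all 6-subsets of the 17: C(17,6) = 12376.
Selections with exactly 2 forwards: choose 2 of the 11 forwards and 4 of the 6 defenders, C(11,2)·C(6,4) = 55·15 = 825.
Probability = 825/12376.

825/12376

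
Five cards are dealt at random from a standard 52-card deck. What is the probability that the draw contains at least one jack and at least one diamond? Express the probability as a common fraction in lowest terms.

229297/866320

There are C(52,5) = 2598960 possible draws.
By inclusion-exclusion on the complements, draws missing all jacks or all diamonds: C(48,5) + C(39,5) − C(36,5) = 1712304 + 575757 − 376992 = 1911069.
So draws with at least one of each: 2598960 − 1911069 = 687891, probability 687891/2598960 = 229297/866320.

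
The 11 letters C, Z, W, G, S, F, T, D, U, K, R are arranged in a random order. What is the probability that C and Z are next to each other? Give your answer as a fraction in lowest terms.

There are 11! = 39916800 arrangements.
Treat C and Z as a block: 10! arrangements of the blocks × 2 orders within the block = 2·3628800 = 7257600.
Probability = 7257600/39916800 = 2/11.

2/11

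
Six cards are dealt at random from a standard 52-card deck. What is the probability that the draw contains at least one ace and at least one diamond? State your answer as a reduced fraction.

6772177/20358520

There are C(52,6) = 20358520 possible draws.
By inclusion-exclusion on the complements, draws missing all aces or all diamonds: C(48,6) + C(39,6) − C(36,6) = 12271512 + 3262623 − 1947792 = 13586343.
So draws with at least one of each: 20358520 − 13586343 = 6772177, probability 6772177/20358520.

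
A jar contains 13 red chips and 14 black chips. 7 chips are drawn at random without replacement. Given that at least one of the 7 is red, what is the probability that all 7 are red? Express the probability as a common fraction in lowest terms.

2/1031

Work in counts. Selections with at least one red: C(27,7) − C(14,7) = 888030 − 3432 = 884598.
Of those, selections where all 7 are red: C(13,7) = 1716.
Conditional probability = 1716/884598 = 2/1031.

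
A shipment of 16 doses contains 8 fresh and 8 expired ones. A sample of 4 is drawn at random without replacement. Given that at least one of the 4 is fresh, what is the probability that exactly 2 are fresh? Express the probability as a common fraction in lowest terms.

56/125

Work in counts. Selections with at least one fresh: C(16,4) − C(8,4) = 1820 − 70 = 1750.
Of those, selections where exactly 2 are fresh: C(8,2)·C(8,2) = 28·28 = 784.
Conditional probability = 784/1750 = 56/125.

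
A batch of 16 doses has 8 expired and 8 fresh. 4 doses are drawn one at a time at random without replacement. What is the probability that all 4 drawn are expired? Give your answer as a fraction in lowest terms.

Multiply the conditional probabilities at each draw: 8/16 · 7/15 · 6/14 · 5/13 = 1680/43680 = 1/26.

1/26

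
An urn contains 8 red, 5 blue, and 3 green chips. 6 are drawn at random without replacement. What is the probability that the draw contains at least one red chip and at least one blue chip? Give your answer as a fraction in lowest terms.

There are C(16,6) = 8008 possible draws.
By inclusion-exclusion on the complements, draws missing all red or all blue: C(8,6) + C(11,6) − C(3,6) = 28 + 462 − 0 = 490.
So draws with at least one of each: 8008 − 490 = 7518, probability 7518/8008 = 537/572.

537/572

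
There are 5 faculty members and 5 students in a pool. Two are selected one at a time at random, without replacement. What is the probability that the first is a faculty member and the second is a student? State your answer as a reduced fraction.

5/18

Multiply the conditional probabilities at each draw: 5/10 · 5/9 = 25/90 = 5/18.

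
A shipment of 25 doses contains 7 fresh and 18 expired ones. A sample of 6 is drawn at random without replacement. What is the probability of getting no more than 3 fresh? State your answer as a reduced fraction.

There are C(25,6) = 177100 ways to choose the 6.
Count the complement (more than 3 fresh): C(7,4)·C(18,2) + C(7,5)·C(18,1) + C(7,6)·C(18,0) = 5355 + 378 + 7 = 5740.
Probability = 1 − 5740/177100 = 171360/177100 = 1224/1265.

1224/1265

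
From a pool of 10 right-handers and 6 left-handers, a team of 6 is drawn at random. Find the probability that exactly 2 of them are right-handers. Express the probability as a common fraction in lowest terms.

675/8008

The sample space is all 6-subsets of the 16: C(16,6) = 8008.
Selections with exactly 2 right-handers: choose 2 of the 10 right-handers and 4 of the 6 left-handers, C(10,2)·C(6,4) = 45·15 = 675.
Probability = 675/8008.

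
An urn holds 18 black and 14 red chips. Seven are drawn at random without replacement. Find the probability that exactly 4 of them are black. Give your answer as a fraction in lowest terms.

595/1798

Total number of selections: C(32,7) = 3365856.
Selections with exactly 4 black: choose 4 of the 18 black and 3 of the 14 red, C(18,4)·C(14,3) = 3060·364 = 1113840.
Probability = 1113840/3365856 = 595/1798.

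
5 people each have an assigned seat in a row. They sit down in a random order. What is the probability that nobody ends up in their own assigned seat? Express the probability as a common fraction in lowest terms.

There are 5! = 120 seatings.
By inclusion-exclusion, seatings with no fixed points: C(5,0)·5! − C(5,1)·4! + C(5,2)·3! − C(5,3)·2! + C(5,4)·1! − C(5,5)·0! = 44.
Probability = 44/120 = 11/30.

11/30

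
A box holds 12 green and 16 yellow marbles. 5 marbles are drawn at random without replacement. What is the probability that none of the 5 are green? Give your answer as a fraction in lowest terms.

There are C(28,5) = 98280 possible selections.
Selections with no green (all yellow): C(16,5) = 4368.
Probability = 4368/98280 = 2/45.

2/45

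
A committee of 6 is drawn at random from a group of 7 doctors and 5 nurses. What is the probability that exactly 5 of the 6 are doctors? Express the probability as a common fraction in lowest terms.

5/44

Total number of selections: C(12,6) = 924.
Selections with exactly 5 doctors: choose 5 of the 7 doctors and 1 of the 5 nurses, C(7,5)·C(5,1) = 21·5 = 105.
Probability = 105/924 = 5/44.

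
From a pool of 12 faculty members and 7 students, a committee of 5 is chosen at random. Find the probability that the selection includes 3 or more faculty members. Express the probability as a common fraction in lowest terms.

2959/3876

There are C(19,5) = 11628 ways to choose the 5.
Favorable selections (3 or more faculty members): C(12,3)·C(7,2) + C(12,4)·C(7,1) + C(12,5)·C(7,0) = 4620 + 3465 + 792 = 8877.
Probability = 8877/11628 = 2959/3876.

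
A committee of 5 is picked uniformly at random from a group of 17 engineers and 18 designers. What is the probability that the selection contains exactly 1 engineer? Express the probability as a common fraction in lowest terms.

The sample space is all 5-subsets of the 35: C(35,5) = 324632.
Selections with exactly 1 engineer: choose 1 of the 17 engineers and 4 of the 18 designers, C(17,1)·C(18,4) = 17·3060 = 52020.
Probability = 52020/324632 = 765/4774.

765/4774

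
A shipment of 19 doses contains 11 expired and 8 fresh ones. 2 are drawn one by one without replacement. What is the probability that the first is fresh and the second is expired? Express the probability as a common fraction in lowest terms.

Multiply the conditional probabilities at each draw: 8/19 · 11/18 = 88/342 = 44/171.

44/171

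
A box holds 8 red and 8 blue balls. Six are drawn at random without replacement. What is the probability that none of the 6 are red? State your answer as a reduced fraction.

1/286

There are C(16,6) = 8008 possible selections.
Selections with no red (all blue): C(8,6) = 28.
Probability = 28/8008 = 1/286.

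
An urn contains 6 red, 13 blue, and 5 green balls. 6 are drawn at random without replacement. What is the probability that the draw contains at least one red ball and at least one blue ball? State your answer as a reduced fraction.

There are C(24,6) = 134596 possible draws.
By inclusion-exclusion on the complements, draws missing all red or all blue: C(18,6) + C(11,6) − C(5,6) = 18564 + 462 − 0 = 19026.
So draws with at least one of each: 134596 − 19026 = 115570, probability 115570/134596 = 8255/9614.

8255/9614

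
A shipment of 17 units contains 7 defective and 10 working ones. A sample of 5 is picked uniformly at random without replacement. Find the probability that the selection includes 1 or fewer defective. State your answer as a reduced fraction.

123/442

There are C(17,5) = 6188 ways to choose the 5.
Favorable selections (1 or fewer defective): C(7,0)·C(10,5) + C(7,1)·C(10,4) = 252 + 1470 = 1722.
Probability = 1722/6188 = 123/442.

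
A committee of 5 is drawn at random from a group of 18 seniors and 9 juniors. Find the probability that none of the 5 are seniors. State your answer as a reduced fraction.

There are C(27,5) = 80730 possible selections.
Selections with no seniors (all juniors): C(9,5) = 126.
Probability = 126/80730 = 7/4485.

7/4485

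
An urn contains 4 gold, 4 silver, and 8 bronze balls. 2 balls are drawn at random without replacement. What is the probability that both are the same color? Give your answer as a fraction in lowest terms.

There are C(16,2) = 120 ways to draw 2 balls.
All same color: C(4,2) + C(4,2) + C(8,2) = 6 + 6 + 28 = 40.
Probability = 40/120 = 1/3.

1/3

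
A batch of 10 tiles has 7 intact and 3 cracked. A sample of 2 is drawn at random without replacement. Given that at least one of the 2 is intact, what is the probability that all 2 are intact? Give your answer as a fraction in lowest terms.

1/2

Work in counts. Selections with at least one intact: C(10,2) − C(3,2) = 45 − 3 = 42.
Of those, selections where all 2 are intact: C(7,2) = 21.
Conditional probability = 21/42 = 1/2.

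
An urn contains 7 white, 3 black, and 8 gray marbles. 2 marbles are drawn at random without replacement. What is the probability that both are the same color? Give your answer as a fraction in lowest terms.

52/153

There are C(18,2) = 153 ways to draw 2 marbles.
All same color: C(7,2) + C(3,2) + C(8,2) = 21 + 3 + 28 = 52.
Probability = 52/153.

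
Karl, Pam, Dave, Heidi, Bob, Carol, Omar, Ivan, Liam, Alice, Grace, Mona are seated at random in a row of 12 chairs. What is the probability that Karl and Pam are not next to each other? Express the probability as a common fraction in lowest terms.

5/6

There are 12! = 479001600 arrangements.
Arrangements with Karl and Pam adjacent: 2·11! = 79833600.
So not adjacent: 479001600 − 79833600 = 399168000, probability 399168000/479001600 = 5/6.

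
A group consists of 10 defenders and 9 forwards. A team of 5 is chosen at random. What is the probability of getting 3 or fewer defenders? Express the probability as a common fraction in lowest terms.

There are C(19,5) = 11628 ways to choose the 5.
Favorable selections (3 or fewer defenders): C(10,0)·C(9,5) + C(10,1)·C(9,4) + C(10,2)·C(9,3) + C(10,3)·C(9,2) = 126 + 1260 + 3780 + 4320 = 9486.
Probability = 9486/11628 = 31/38.

31/38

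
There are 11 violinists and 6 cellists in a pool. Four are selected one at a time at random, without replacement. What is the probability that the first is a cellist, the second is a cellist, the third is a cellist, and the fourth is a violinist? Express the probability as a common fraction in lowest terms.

Multiply the conditional probabilities at each draw: 6/17 · 5/16 · 4/15 · 11/14 = 1320/57120 = 11/476.

11/476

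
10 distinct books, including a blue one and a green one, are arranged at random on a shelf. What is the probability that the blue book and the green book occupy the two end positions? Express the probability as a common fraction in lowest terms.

1/45

There are 10! = 3628800 arrangements.
Place the blue book and the green book at the ends in 2 ways, arrange the remaining 8 in 8! = 40320 ways: 2·40320 = 80640.
Probability = 80640/3628800 = 1/45.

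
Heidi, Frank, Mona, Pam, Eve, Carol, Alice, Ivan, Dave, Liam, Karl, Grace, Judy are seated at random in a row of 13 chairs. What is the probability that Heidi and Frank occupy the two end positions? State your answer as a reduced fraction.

There are 13! = 6227020800 arrangements.
Place Heidi and Frank at the ends in 2 ways, arrange the remaining 11 in 11! = 39916800 ways: 2·39916800 = 79833600.
Probability = 79833600/6227020800 = 1/78.

1/78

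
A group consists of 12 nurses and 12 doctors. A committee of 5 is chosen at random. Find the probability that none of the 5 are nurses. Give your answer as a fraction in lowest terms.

3/161

There are C(24,5) = 42504 possible selections.
Selections with no nurses (all doctors): C(12,5) = 792.
Probability = 792/42504 = 3/161.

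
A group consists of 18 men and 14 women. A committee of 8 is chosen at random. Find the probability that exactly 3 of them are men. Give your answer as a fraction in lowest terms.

10472/67425

There are C(32,8) = 10518300 ways to choose 8 from 32.
Selections with exactly 3 men: choose 3 of the 18 men and 5 of the 14 women, C(18,3)·C(14,5) = 816·2002 = 1633632.
Probability = 1633632/10518300 = 10472/67425.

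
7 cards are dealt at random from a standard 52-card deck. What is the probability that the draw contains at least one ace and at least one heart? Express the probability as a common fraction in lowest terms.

There are C(52,7) = 133784560 possible draws.
By inclusion-exclusion on the complements, draws missing all aces or all hearts: C(48,7) + C(39,7) − C(36,7) = 73629072 + 15380937 − 8347680 = 80662329.
So draws with at least one of each: 133784560 − 80662329 = 53122231, probability 53122231/133784560.

53122231/133784560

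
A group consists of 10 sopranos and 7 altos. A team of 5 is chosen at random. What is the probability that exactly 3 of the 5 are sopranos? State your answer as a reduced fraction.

90/221

Total number of selections: C(17,5) = 6188.
Selections with exactly 3 sopranos: choose 3 of the 10 sopranos and 2 of the 7 altos, C(10,3)·C(7,2) = 120·21 = 2520.
Probability = 2520/6188 = 90/221.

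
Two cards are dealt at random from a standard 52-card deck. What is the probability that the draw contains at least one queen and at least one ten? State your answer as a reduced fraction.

There are C(52,2) = 1326 possible draws.
By inclusion-exclusion on the complements, draws missing all queens or all tens: C(48,2) + C(48,2) − C(44,2) = 1128 + 1128 − 946 = 1310.
So draws with at least one of each: 1326 − 1310 = 16, probability 16/1326 = 8/663.

8/663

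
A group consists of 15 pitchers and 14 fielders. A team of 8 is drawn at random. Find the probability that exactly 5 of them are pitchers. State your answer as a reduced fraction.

The sample space is all 8-subsets of the 29: C(29,8) = 4292145.
Selections with exactly 5 pitchers: choose 5 of the 15 pitchers and 3 of the 14 fielders, C(15,5)·C(14,3) = 3003·364 = 1093092.
Probability = 1093092/4292145 = 2548/10005.

2548/10005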